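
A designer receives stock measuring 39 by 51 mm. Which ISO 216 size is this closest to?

A9 (37 × 52 mm)

Aspect ratio 51/39 ≈ 1.308 (ISO target is √2 ≈ 1.414).
In the A-series (A0 area = 1 m²): A9 = 37 × 52 mm.
Off by 3 mm total — nearest standard size.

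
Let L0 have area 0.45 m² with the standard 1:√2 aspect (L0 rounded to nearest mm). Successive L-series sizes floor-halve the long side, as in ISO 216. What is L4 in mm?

Let L0's short side be w mm. w · w√2 = 0.45 m² = 450,000 mm², so w ≈ 564.1 mm and w√2 ≈ 797.7 mm → L0 = 564 × 798 mm.
L1: ⌊798/2⌋ × 564 = 399 × 564 mm
L2: ⌊564/2⌋ × 399 = 282 × 399 mm
L3: ⌊399/2⌋ × 282 = 199 × 282 mm
L4: ⌊282/2⌋ × 199 = 141 × 199 mm

141 × 199 mm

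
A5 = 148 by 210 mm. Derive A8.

52 × 74 mm

A6: ⌊210/2⌋ × 148 = 105 × 148 mm
A7: ⌊148/2⌋ × 105 = 74 × 105 mm
A8: ⌊105/2⌋ × 74 = 52 × 74 mm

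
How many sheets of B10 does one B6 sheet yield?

16

Each ISO step halves the sheet: 1 × B6 → 2 × B7 → 4 × B8 → 8 × B9 → …
From B6 to B10 is 4 halving steps: 2^4 = 16.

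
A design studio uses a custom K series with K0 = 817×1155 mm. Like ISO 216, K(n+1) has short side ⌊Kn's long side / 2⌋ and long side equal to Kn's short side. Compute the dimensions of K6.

102 × 144 mm

K1: ⌊1155/2⌋ × 817 = 577 × 817 mm
K2: ⌊817/2⌋ × 577 = 408 × 577 mm
K3: ⌊577/2⌋ × 408 = 288 × 408 mm
K4: ⌊408/2⌋ × 288 = 204 × 288 mm
K5: ⌊288/2⌋ × 204 = 144 × 204 mm
K6: ⌊204/2⌋ × 144 = 102 × 144 mm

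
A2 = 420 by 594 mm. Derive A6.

105 × 148 mm

A3: ⌊594/2⌋ × 420 = 297 × 420 mm
A4: ⌊420/2⌋ × 297 = 210 × 297 mm
A5: ⌊297/2⌋ × 210 = 148 × 210 mm
A6: ⌊210/2⌋ × 148 = 105 × 148 mm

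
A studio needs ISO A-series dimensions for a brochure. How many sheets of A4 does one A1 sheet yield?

8

Each ISO step halves the sheet: 1 × A1 → 2 × A2 → 4 × A3 → 8 × A4
From A1 to A4 is 3 halving steps: 2^3 = 8.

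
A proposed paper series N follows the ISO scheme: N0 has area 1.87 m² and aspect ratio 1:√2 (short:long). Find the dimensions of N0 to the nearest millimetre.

1150 × 1626 mm

Let the short side be w mm. Then w · w√2 = 1.87 m² = 1,870,000 mm².
w² = 1,870,000/√2, so w ≈ 1149.9 mm; long side = w√2 ≈ 1626.2 mm.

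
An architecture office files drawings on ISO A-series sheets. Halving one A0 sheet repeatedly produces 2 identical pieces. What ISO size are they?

2 = 2^1, so 1 halving step.
A0 → A1 → … → A1 after 1 step.

A1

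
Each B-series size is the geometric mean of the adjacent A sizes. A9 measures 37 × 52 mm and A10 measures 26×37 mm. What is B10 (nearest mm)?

31 × 44 mm

Short side: √(37 · 26) = √962 ≈ 31.0 → 31 mm
Long side: √(52 · 37) = √1924 ≈ 43.9 → 44 mm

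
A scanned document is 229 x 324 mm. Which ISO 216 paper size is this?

C4 (229 × 324 mm)

Aspect ratio 324/229 ≈ 1.415 — close to the ISO √2 ≈ 1.414.
In the C-series (envelope sizes, between A and B): C4 = 229 × 324 mm.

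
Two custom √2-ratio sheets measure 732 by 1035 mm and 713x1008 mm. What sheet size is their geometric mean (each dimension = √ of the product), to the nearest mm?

722 × 1021 mm

Short side: √(732 · 713) = √521916 ≈ 722.4 → 722 mm
Long side: √(1035 · 1008) = √1043280 ≈ 1021.4 → 1021 mm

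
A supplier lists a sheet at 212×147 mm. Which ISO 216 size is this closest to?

Aspect ratio 212/147 ≈ 1.442 (ISO target is √2 ≈ 1.414).
In the A-series (A0 area = 1 m²): A5 = 148 × 210 mm.
Off by 3 mm total — nearest standard size.

A5 (148 × 210 mm)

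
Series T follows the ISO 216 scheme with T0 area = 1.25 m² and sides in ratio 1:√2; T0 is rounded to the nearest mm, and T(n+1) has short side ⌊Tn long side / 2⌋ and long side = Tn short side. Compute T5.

Let T0's short side be w mm. w · w√2 = 1.25 m² = 1,250,000 mm², so w ≈ 940.2 mm and w√2 ≈ 1329.6 mm → T0 = 940 × 1330 mm.
T1: ⌊1330/2⌋ × 940 = 665 × 940 mm
T2: ⌊940/2⌋ × 665 = 470 × 665 mm
T3: ⌊665/2⌋ × 470 = 332 × 470 mm
T4: ⌊470/2⌋ × 332 = 235 × 332 mm
T5: ⌊332/2⌋ × 235 = 166 × 235 mm

166 × 235 mm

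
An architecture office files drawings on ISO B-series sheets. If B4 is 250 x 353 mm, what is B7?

88 × 125 mm

B5: ⌊353/2⌋ × 250 = 176 × 250 mm
B6: ⌊250/2⌋ × 176 = 125 × 176 mm
B7: ⌊176/2⌋ × 125 = 88 × 125 mm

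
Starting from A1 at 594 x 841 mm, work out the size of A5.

A2: ⌊841/2⌋ × 594 = 420 × 594 mm
A3: ⌊594/2⌋ × 420 = 297 × 420 mm
A4: ⌊420/2⌋ × 297 = 210 × 297 mm
A5: ⌊297/2⌋ × 210 = 148 × 210 mm

148 × 210 mm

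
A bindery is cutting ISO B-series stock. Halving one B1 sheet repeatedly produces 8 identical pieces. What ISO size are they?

8 = 2^3, so 3 halving steps.
B1 → B2 → … → B4 after 3 steps.

B4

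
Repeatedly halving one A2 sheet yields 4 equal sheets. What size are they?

4 = 2^2, so 2 halving steps.
A2 → A3 → … → A4 after 2 steps.

A4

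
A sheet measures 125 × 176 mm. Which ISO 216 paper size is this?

B6 (125 × 176 mm)

Aspect ratio 176/125 ≈ 1.408 — close to the ISO √2 ≈ 1.414.
In the B-series (B0 = 1000 × 1414 mm): B6 = 125 × 176 mm.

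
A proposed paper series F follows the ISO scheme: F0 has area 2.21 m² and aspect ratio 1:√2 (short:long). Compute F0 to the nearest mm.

1250 × 1768 mm

Let the short side be w mm. Then w · w√2 = 2.21 m² = 2,210,000 mm².
w² = 2,210,000/√2, so w ≈ 1250.1 mm; long side = w√2 ≈ 1767.9 mm.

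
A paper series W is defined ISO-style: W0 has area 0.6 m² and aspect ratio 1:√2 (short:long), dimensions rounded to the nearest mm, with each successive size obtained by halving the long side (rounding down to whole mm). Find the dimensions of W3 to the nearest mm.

230 × 325 mm

Let W0's short side be w mm. w · w√2 = 0.6 m² = 600,000 mm², so w ≈ 651.4 mm and w√2 ≈ 921.2 mm → W0 = 651 × 921 mm.
W1: ⌊921/2⌋ × 651 = 460 × 651 mm
W2: ⌊651/2⌋ × 460 = 325 × 460 mm
W3: ⌊460/2⌋ × 325 = 230 × 325 mm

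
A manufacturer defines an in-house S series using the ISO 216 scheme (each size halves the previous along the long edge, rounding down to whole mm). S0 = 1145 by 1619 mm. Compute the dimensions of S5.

S1: ⌊1619/2⌋ × 1145 = 809 × 1145 mm
S2: ⌊1145/2⌋ × 809 = 572 × 809 mm
S3: ⌊809/2⌋ × 572 = 404 × 572 mm
S4: ⌊572/2⌋ × 404 = 286 × 404 mm
S5: ⌊404/2⌋ × 286 = 202 × 286 mm

202 × 286 mm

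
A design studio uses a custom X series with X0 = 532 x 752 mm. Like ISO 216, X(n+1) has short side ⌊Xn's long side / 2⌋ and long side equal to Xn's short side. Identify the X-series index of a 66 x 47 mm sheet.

X0: 532 × 752 mm
X1: 376 × 532 mm
X2: 266 × 376 mm
X3: 188 × 266 mm
X4: 133 × 188 mm
X5: 94 × 133 mm
X6: 66 × 94 mm
X7: 47 × 66 mm
X8: 33 × 47 mm
→ matches X7.

X7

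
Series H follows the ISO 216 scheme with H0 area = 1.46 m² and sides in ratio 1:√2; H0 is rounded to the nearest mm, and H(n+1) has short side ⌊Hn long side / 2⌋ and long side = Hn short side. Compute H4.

254 × 359 mm

Let H0's short side be w mm. w · w√2 = 1.46 m² = 1,460,000 mm², so w ≈ 1016.1 mm and w√2 ≈ 1436.9 mm → H0 = 1016 × 1437 mm.
H1: ⌊1437/2⌋ × 1016 = 718 × 1016 mm
H2: ⌊1016/2⌋ × 718 = 508 × 718 mm
H3: ⌊718/2⌋ × 508 = 359 × 508 mm
H4: ⌊508/2⌋ × 359 = 254 × 359 mm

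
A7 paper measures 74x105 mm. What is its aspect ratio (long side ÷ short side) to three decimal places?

105 / 74 = 1.419
ISO 216 targets √2 ≈ 1.414; the +0.005 deviation is from mm rounding.

1.419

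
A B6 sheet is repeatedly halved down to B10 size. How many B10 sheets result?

16

Each ISO step halves the sheet: 1 × B6 → 2 × B7 → 4 × B8 → 8 × B9 → …
From B6 to B10 is 4 halving steps: 2^4 = 16.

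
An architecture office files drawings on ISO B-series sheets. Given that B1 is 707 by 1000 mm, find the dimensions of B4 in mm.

B2: ⌊1000/2⌋ × 707 = 500 × 707 mm
B3: ⌊707/2⌋ × 500 = 353 × 500 mm
B4: ⌊500/2⌋ × 353 = 250 × 353 mm

250 × 353 mm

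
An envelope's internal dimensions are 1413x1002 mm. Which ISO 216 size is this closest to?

B0 (1000 × 1414 mm)

Aspect ratio 1413/1002 ≈ 1.410 — close to the ISO √2 ≈ 1.414.
In the B-series (B0 = 1000 × 1414 mm): B0 = 1000 × 1414 mm.
Off by 3 mm total — nearest standard size.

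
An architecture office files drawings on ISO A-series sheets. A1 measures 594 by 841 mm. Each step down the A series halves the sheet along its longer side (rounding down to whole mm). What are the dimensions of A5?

148 × 210 mm

A2: ⌊841/2⌋ × 594 = 420 × 594 mm
A3: ⌊594/2⌋ × 420 = 297 × 420 mm
A4: ⌊420/2⌋ × 297 = 210 × 297 mm
A5: ⌊297/2⌋ × 210 = 148 × 210 mm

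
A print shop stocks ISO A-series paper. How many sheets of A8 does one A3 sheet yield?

32

Each ISO step halves the sheet: 1 × A3 → 2 × A4 → 4 × A5 → 8 × A6 → …
From A3 to A8 is 5 halving steps: 2^5 = 32.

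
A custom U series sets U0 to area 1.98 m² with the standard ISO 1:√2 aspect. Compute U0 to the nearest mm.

Let the short side be w mm. Then w · w√2 = 1.98 m² = 1,980,000 mm².
w² = 1,980,000/√2, so w ≈ 1183.2 mm; long side = w√2 ≈ 1673.4 mm.

1183 × 1673 mm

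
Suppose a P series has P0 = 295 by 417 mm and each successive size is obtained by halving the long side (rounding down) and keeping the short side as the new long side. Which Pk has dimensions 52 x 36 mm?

P0: 295 × 417 mm
P1: 208 × 295 mm
P2: 147 × 208 mm
P3: 104 × 147 mm
P4: 73 × 104 mm
P5: 52 × 73 mm
P6: 36 × 52 mm
P7: 26 × 36 mm
→ matches P6.

P6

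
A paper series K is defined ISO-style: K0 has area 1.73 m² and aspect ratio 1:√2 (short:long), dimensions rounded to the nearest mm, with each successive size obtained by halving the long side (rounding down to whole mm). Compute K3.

391 × 553 mm

Let K0's short side be w mm. w · w√2 = 1.73 m² = 1,730,000 mm², so w ≈ 1106.0 mm and w√2 ≈ 1564.2 mm → K0 = 1106 × 1564 mm.
K1: ⌊1564/2⌋ × 1106 = 782 × 1106 mm
K2: ⌊1106/2⌋ × 782 = 553 × 782 mm
K3: ⌊782/2⌋ × 553 = 391 × 553 mm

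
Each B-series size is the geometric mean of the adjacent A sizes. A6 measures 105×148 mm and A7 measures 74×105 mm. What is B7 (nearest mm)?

88 × 125 mm

Short side: √(105 · 74) = √7770 ≈ 88.1 → 88 mm
Long side: √(148 · 105) = √15540 ≈ 124.7 → 125 mm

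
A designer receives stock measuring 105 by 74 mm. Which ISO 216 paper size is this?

A7 (74 × 105 mm)

Aspect ratio 105/74 ≈ 1.419 — close to the ISO √2 ≈ 1.414.
In the A-series (A0 area = 1 m²): A7 = 74 × 105 mm.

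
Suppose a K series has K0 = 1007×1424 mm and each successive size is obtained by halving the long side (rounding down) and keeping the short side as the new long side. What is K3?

K1: ⌊1424/2⌋ × 1007 = 712 × 1007 mm
K2: ⌊1007/2⌋ × 712 = 503 × 712 mm
K3: ⌊712/2⌋ × 503 = 356 × 503 mm

356 × 503 mm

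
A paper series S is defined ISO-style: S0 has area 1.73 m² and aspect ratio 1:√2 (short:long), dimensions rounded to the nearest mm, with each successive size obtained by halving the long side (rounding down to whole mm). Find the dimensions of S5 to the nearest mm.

195 × 276 mm

Let S0's short side be w mm. w · w√2 = 1.73 m² = 1,730,000 mm², so w ≈ 1106.0 mm and w√2 ≈ 1564.2 mm → S0 = 1106 × 1564 mm.
S1: ⌊1564/2⌋ × 1106 = 782 × 1106 mm
S2: ⌊1106/2⌋ × 782 = 553 × 782 mm
S3: ⌊782/2⌋ × 553 = 391 × 553 mm
S4: ⌊553/2⌋ × 391 = 276 × 391 mm
S5: ⌊391/2⌋ × 276 = 195 × 276 mm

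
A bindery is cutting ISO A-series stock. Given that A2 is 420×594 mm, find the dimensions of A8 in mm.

52 × 74 mm

A3: ⌊594/2⌋ × 420 = 297 × 420 mm
A4: ⌊420/2⌋ × 297 = 210 × 297 mm
A5: ⌊297/2⌋ × 210 = 148 × 210 mm
A6: ⌊210/2⌋ × 148 = 105 × 148 mm
A7: ⌊148/2⌋ × 105 = 74 × 105 mm
A8: ⌊105/2⌋ × 74 = 52 × 74 mm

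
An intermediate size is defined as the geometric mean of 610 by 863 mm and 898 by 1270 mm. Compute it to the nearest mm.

740 × 1047 mm

Short side: √(610 · 898) = √547780 ≈ 740.1 → 740 mm
Long side: √(863 · 1270) = √1096010 ≈ 1046.9 → 1047 mm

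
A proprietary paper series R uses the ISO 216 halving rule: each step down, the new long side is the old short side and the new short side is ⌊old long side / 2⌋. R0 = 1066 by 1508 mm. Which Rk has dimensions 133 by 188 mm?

R0: 1066 × 1508 mm
R1: 754 × 1066 mm
R2: 533 × 754 mm
R3: 377 × 533 mm
R4: 266 × 377 mm
R5: 188 × 266 mm
R6: 133 × 188 mm
R7: 94 × 133 mm
→ matches R6.

R6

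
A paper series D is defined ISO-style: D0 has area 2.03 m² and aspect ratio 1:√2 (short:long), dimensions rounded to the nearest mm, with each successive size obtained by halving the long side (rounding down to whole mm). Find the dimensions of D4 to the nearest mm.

299 × 423 mm

Let D0's short side be w mm. w · w√2 = 2.03 m² = 2,030,000 mm², so w ≈ 1198.1 mm and w√2 ≈ 1694.4 mm → D0 = 1198 × 1694 mm.
D1: ⌊1694/2⌋ × 1198 = 847 × 1198 mm
D2: ⌊1198/2⌋ × 847 = 599 × 847 mm
D3: ⌊847/2⌋ × 599 = 423 × 599 mm
D4: ⌊599/2⌋ × 423 = 299 × 423 mm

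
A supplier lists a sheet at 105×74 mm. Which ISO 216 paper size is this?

A7 (74 × 105 mm)

Aspect ratio 105/74 ≈ 1.419 — close to the ISO √2 ≈ 1.414.
In the A-series (A0 area = 1 m²): A7 = 74 × 105 mm.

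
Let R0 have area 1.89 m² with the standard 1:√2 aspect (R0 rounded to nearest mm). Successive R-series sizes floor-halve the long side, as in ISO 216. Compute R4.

289 × 408 mm

Let R0's short side be w mm. w · w√2 = 1.89 m² = 1,890,000 mm², so w ≈ 1156.0 mm and w√2 ≈ 1634.9 mm → R0 = 1156 × 1635 mm.
R1: ⌊1635/2⌋ × 1156 = 817 × 1156 mm
R2: ⌊1156/2⌋ × 817 = 578 × 817 mm
R3: ⌊817/2⌋ × 578 = 408 × 578 mm
R4: ⌊578/2⌋ × 408 = 289 × 408 mm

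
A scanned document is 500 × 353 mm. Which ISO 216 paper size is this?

B3 (353 × 500 mm)

Aspect ratio 500/353 ≈ 1.416 — close to the ISO √2 ≈ 1.414.
In the B-series (B0 = 1000 × 1414 mm): B3 = 353 × 500 mm.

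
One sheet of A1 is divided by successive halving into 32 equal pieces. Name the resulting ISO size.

32 = 2^5, so 5 halving steps.
A1 → A2 → … → A6 after 5 steps.

A6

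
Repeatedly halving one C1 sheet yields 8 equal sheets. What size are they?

C4

8 = 2^3, so 3 halving steps.
C1 → C2 → … → C4 after 3 steps.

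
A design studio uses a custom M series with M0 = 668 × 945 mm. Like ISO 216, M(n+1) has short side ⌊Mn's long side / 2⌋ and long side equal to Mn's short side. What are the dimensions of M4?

167 × 236 mm

M1: ⌊945/2⌋ × 668 = 472 × 668 mm
M2: ⌊668/2⌋ × 472 = 334 × 472 mm
M3: ⌊472/2⌋ × 334 = 236 × 334 mm
M4: ⌊334/2⌋ × 236 = 167 × 236 mm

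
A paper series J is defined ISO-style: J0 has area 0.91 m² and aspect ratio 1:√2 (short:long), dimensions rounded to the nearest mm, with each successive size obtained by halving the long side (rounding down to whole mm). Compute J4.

200 × 283 mm

Let J0's short side be w mm. w · w√2 = 0.91 m² = 910,000 mm², so w ≈ 802.2 mm and w√2 ≈ 1134.4 mm → J0 = 802 × 1134 mm.
J1: ⌊1134/2⌋ × 802 = 567 × 802 mm
J2: ⌊802/2⌋ × 567 = 401 × 567 mm
J3: ⌊567/2⌋ × 401 = 283 × 401 mm
J4: ⌊401/2⌋ × 283 = 200 × 283 mm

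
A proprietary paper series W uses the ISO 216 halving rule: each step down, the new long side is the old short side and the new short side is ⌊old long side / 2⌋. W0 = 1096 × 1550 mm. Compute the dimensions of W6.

W1: ⌊1550/2⌋ × 1096 = 775 × 1096 mm
W2: ⌊1096/2⌋ × 775 = 548 × 775 mm
W3: ⌊775/2⌋ × 548 = 387 × 548 mm
W4: ⌊548/2⌋ × 387 = 274 × 387 mm
W5: ⌊387/2⌋ × 274 = 193 × 274 mm
W6: ⌊274/2⌋ × 193 = 137 × 193 mm

137 × 193 mm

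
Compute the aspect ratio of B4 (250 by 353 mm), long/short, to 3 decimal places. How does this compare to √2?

353 / 250 = 1.412
ISO 216 targets √2 ≈ 1.414; the -0.002 deviation is from mm rounding.

1.412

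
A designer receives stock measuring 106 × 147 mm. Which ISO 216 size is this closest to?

A6 (105 × 148 mm)

Aspect ratio 147/106 ≈ 1.387 (ISO target is √2 ≈ 1.414).
In the A-series (A0 area = 1 m²): A6 = 105 × 148 mm.
Off by 2 mm total — nearest standard size.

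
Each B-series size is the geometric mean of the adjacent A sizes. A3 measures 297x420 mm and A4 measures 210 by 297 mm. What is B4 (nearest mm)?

250 × 353 mm

Short side: √(297 · 210) = √62370 ≈ 249.7 → 250 mm
Long side: √(420 · 297) = √124740 ≈ 353.2 → 353 mm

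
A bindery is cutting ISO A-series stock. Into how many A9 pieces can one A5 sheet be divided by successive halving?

16

A5 = 148 × 210 mm; A9 = 37 × 52 mm.
Each halving step doubles the count; 4 steps from A5 to A9.
2^4 = 16.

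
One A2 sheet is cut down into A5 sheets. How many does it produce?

8

Each ISO step halves the sheet: 1 × A2 → 2 × A3 → 4 × A4 → 8 × A5
From A2 to A5 is 3 halving steps: 2^3 = 8.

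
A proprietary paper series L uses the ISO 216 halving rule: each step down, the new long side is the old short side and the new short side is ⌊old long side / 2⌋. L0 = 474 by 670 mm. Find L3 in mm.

167 × 237 mm

L1: ⌊670/2⌋ × 474 = 335 × 474 mm
L2: ⌊474/2⌋ × 335 = 237 × 335 mm
L3: ⌊335/2⌋ × 237 = 167 × 237 mm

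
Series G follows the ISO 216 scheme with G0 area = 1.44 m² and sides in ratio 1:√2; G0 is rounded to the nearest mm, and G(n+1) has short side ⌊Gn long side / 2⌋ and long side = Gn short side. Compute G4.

Let G0's short side be w mm. w · w√2 = 1.44 m² = 1,440,000 mm², so w ≈ 1009.1 mm and w√2 ≈ 1427.0 mm → G0 = 1009 × 1427 mm.
G1: ⌊1427/2⌋ × 1009 = 713 × 1009 mm
G2: ⌊1009/2⌋ × 713 = 504 × 713 mm
G3: ⌊713/2⌋ × 504 = 356 × 504 mm
G4: ⌊504/2⌋ × 356 = 252 × 356 mm

252 × 356 mm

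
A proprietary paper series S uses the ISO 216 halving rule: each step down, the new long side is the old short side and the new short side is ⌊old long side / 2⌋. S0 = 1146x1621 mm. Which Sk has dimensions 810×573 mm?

S2

S0: 1146 × 1621 mm
S1: 810 × 1146 mm
S2: 573 × 810 mm
S3: 405 × 573 mm
→ matches S2.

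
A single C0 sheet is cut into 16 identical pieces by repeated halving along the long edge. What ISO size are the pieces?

16 = 2^4, so 4 halving steps.
C0 → C1 → … → C4 after 4 steps.

C4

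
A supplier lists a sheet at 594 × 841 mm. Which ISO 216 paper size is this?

Aspect ratio 841/594 ≈ 1.416 — close to the ISO √2 ≈ 1.414.
In the A-series (A0 area = 1 m²): A1 = 594 × 841 mm.

A1 (594 × 841 mm)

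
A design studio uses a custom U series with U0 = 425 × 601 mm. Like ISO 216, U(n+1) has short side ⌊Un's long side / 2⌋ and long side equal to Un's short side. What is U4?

106 × 150 mm

U1: ⌊601/2⌋ × 425 = 300 × 425 mm
U2: ⌊425/2⌋ × 300 = 212 × 300 mm
U3: ⌊300/2⌋ × 212 = 150 × 212 mm
U4: ⌊212/2⌋ × 150 = 106 × 150 mm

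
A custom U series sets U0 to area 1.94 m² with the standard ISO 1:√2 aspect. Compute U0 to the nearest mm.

1171 × 1656 mm

Let the short side be w mm. Then w · w√2 = 1.94 m² = 1,940,000 mm².
w² = 1,940,000/√2, so w ≈ 1171.2 mm; long side = w√2 ≈ 1656.4 mm.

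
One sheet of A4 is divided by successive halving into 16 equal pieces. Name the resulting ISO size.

A8

16 = 2^4, so 4 halving steps.
A4 → A5 → … → A8 after 4 steps.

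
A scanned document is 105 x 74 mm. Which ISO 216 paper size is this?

Aspect ratio 105/74 ≈ 1.419 — close to the ISO √2 ≈ 1.414.
In the A-series (A0 area = 1 m²): A7 = 74 × 105 mm.

A7 (74 × 105 mm)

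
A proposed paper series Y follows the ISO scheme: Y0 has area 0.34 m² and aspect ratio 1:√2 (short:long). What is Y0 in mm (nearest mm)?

490 × 693 mm

Let the short side be w mm. Then w · w√2 = 0.34 m² = 340,000 mm².
w² = 340,000/√2, so w ≈ 490.3 mm; long side = w√2 ≈ 693.4 mm.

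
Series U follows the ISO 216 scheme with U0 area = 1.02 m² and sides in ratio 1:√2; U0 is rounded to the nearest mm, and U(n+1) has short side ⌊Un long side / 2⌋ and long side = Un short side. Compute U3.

300 × 424 mm

Let U0's short side be w mm. w · w√2 = 1.02 m² = 1,020,000 mm², so w ≈ 849.3 mm and w√2 ≈ 1201.0 mm → U0 = 849 × 1201 mm.
U1: ⌊1201/2⌋ × 849 = 600 × 849 mm
U2: ⌊849/2⌋ × 600 = 424 × 600 mm
U3: ⌊600/2⌋ × 424 = 300 × 424 mm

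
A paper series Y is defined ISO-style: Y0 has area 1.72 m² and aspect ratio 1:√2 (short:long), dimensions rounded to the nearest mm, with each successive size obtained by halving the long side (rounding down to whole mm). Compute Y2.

Let Y0's short side be w mm. w · w√2 = 1.72 m² = 1,720,000 mm², so w ≈ 1102.8 mm and w√2 ≈ 1559.6 mm → Y0 = 1103 × 1560 mm.
Y1: ⌊1560/2⌋ × 1103 = 780 × 1103 mm
Y2: ⌊1103/2⌋ × 780 = 551 × 780 mm

551 × 780 mm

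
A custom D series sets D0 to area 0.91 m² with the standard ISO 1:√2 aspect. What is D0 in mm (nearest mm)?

802 × 1134 mm

Let the short side be w mm. Then w · w√2 = 0.91 m² = 910,000 mm².
w² = 910,000/√2, so w ≈ 802.2 mm; long side = w√2 ≈ 1134.4 mm.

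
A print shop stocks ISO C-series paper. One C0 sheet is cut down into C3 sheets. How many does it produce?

Each ISO step halves the sheet: 1 × C0 → 2 × C1 → 4 × C2 → 8 × C3
From C0 to C3 is 3 halving steps: 2^3 = 8.

8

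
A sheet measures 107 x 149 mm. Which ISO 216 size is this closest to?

Aspect ratio 149/107 ≈ 1.393 (ISO target is √2 ≈ 1.414).
In the A-series (A0 area = 1 m²): A6 = 105 × 148 mm.
Off by 3 mm total — nearest standard size.

A6 (105 × 148 mm)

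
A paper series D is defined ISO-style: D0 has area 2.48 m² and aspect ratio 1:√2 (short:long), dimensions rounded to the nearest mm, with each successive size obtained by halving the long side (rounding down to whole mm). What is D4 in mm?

Let D0's short side be w mm. w · w√2 = 2.48 m² = 2,480,000 mm², so w ≈ 1324.2 mm and w√2 ≈ 1872.8 mm → D0 = 1324 × 1873 mm.
D1: ⌊1873/2⌋ × 1324 = 936 × 1324 mm
D2: ⌊1324/2⌋ × 936 = 662 × 936 mm
D3: ⌊936/2⌋ × 662 = 468 × 662 mm
D4: ⌊662/2⌋ × 468 = 331 × 468 mm

331 × 468 mm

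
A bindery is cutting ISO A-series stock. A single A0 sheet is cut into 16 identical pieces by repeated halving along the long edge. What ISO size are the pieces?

A4

16 = 2^4, so 4 halving steps.
A0 → A1 → … → A4 after 4 steps.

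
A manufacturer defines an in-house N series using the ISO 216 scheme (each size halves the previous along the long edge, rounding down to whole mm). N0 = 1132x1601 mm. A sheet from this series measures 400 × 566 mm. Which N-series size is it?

N0: 1132 × 1601 mm
N1: 800 × 1132 mm
N2: 566 × 800 mm
N3: 400 × 566 mm
N4: 283 × 400 mm
→ matches N3.

N3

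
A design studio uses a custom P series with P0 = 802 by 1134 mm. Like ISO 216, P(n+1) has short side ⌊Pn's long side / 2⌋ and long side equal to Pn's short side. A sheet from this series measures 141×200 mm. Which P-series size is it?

P5

P0: 802 × 1134 mm
P1: 567 × 802 mm
P2: 401 × 567 mm
P3: 283 × 401 mm
P4: 200 × 283 mm
P5: 141 × 200 mm
P6: 100 × 141 mm
→ matches P5.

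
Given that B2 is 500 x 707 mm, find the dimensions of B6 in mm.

125 × 176 mm

B3: ⌊707/2⌋ × 500 = 353 × 500 mm
B4: ⌊500/2⌋ × 353 = 250 × 353 mm
B5: ⌊353/2⌋ × 250 = 176 × 250 mm
B6: ⌊250/2⌋ × 176 = 125 × 176 mm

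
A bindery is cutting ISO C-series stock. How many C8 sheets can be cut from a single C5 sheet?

8

Each ISO step halves the sheet: 1 × C5 → 2 × C6 → 4 × C7 → 8 × C8
From C5 to C8 is 3 halving steps: 2^3 = 8.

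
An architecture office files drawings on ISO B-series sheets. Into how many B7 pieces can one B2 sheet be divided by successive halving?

Each ISO step halves the sheet: 1 × B2 → 2 × B3 → 4 × B4 → 8 × B5 → …
From B2 to B7 is 5 halving steps: 2^5 = 32.

32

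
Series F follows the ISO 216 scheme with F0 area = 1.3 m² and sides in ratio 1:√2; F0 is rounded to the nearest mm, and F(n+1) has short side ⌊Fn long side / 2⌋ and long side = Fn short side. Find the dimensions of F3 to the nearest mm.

339 × 479 mm

Let F0's short side be w mm. w · w√2 = 1.3 m² = 1,300,000 mm², so w ≈ 958.8 mm and w√2 ≈ 1355.9 mm → F0 = 959 × 1356 mm.
F1: ⌊1356/2⌋ × 959 = 678 × 959 mm
F2: ⌊959/2⌋ × 678 = 479 × 678 mm
F3: ⌊678/2⌋ × 479 = 339 × 479 mm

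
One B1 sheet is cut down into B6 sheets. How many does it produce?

32

Each ISO step halves the sheet: 1 × B1 → 2 × B2 → 4 × B3 → 8 × B4 → …
From B1 to B6 is 5 halving steps: 2^5 = 32.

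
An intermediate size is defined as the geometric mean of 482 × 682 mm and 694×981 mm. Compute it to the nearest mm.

Short side: √(482 · 694) = √334508 ≈ 578.4 → 578 mm
Long side: √(682 · 981) = √669042 ≈ 817.9 → 818 mm

578 × 818 mm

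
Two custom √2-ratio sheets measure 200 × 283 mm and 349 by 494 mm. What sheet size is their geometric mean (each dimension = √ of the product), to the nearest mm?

264 × 374 mm

Short side: √(200 · 349) = √69800 ≈ 264.2 → 264 mm
Long side: √(283 · 494) = √139802 ≈ 373.9 → 374 mm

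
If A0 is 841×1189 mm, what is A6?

105 × 148 mm

A1: ⌊1189/2⌋ × 841 = 594 × 841 mm
A2: ⌊841/2⌋ × 594 = 420 × 594 mm
A3: ⌊594/2⌋ × 420 = 297 × 420 mm
A4: ⌊420/2⌋ × 297 = 210 × 297 mm
A5: ⌊297/2⌋ × 210 = 148 × 210 mm
A6: ⌊210/2⌋ × 148 = 105 × 148 mm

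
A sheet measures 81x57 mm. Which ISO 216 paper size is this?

Aspect ratio 81/57 ≈ 1.421 — close to the ISO √2 ≈ 1.414.
In the C-series (envelope sizes, between A and B): C8 = 57 × 81 mm.

C8 (57 × 81 mm)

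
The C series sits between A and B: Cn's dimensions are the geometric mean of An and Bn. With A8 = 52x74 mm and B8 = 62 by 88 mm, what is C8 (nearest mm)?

57 × 81 mm

Short side: √(52 · 62) = √3224 ≈ 56.8 → 57 mm
Long side: √(74 · 88) = √6512 ≈ 80.7 → 81 mm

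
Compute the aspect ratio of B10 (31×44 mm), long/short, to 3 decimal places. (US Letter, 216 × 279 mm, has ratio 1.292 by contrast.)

1.419

44 / 31 = 1.419
ISO 216 targets √2 ≈ 1.414; the +0.005 deviation is from mm rounding.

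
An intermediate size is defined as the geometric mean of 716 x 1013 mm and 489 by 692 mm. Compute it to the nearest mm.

592 × 837 mm

Short side: √(716 · 489) = √350124 ≈ 591.7 → 592 mm
Long side: √(1013 · 692) = √700996 ≈ 837.3 → 837 mm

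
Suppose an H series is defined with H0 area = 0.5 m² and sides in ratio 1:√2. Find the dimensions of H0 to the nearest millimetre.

595 × 841 mm

Let the short side be w mm. Then w · w√2 = 0.5 m² = 500,000 mm².
w² = 500,000/√2, so w ≈ 594.6 mm; long side = w√2 ≈ 840.9 mm.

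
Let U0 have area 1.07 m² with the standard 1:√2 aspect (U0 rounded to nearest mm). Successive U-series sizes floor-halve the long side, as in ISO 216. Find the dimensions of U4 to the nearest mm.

217 × 307 mm

Let U0's short side be w mm. w · w√2 = 1.07 m² = 1,070,000 mm², so w ≈ 869.8 mm and w√2 ≈ 1230.1 mm → U0 = 870 × 1230 mm.
U1: ⌊1230/2⌋ × 870 = 615 × 870 mm
U2: ⌊870/2⌋ × 615 = 435 × 615 mm
U3: ⌊615/2⌋ × 435 = 307 × 435 mm
U4: ⌊435/2⌋ × 307 = 217 × 307 mm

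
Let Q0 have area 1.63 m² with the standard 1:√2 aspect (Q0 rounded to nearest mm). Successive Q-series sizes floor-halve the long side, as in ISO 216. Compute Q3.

Let Q0's short side be w mm. w · w√2 = 1.63 m² = 1,630,000 mm², so w ≈ 1073.6 mm and w√2 ≈ 1518.3 mm → Q0 = 1074 × 1518 mm.
Q1: ⌊1518/2⌋ × 1074 = 759 × 1074 mm
Q2: ⌊1074/2⌋ × 759 = 537 × 759 mm
Q3: ⌊759/2⌋ × 537 = 379 × 537 mm

379 × 537 mm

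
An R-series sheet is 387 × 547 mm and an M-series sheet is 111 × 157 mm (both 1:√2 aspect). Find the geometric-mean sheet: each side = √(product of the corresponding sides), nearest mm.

Short side: √(387 · 111) = √42957 ≈ 207.3 → 207 mm
Long side: √(547 · 157) = √85879 ≈ 293.1 → 293 mm

207 × 293 mm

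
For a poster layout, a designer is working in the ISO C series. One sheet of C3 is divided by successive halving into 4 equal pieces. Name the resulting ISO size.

4 = 2^2, so 2 halving steps.
C3 → C4 → … → C5 after 2 steps.

C5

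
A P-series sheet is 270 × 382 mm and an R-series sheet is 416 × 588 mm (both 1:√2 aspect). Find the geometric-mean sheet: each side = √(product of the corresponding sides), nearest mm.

335 × 474 mm

Short side: √(270 · 416) = √112320 ≈ 335.1 → 335 mm
Long side: √(382 · 588) = √224616 ≈ 473.9 → 474 mm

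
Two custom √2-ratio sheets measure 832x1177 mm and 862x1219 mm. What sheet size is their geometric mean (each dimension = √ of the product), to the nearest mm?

847 × 1198 mm

Short side: √(832 · 862) = √717184 ≈ 846.9 → 847 mm
Long side: √(1177 · 1219) = √1434763 ≈ 1197.8 → 1198 mm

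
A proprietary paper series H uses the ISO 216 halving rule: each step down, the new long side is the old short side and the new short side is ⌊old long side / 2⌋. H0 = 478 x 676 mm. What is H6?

59 × 84 mm

H1 = 338 × 478 mm (from H0 by 1 halving).
H2: ⌊478/2⌋ × 338 = 239 × 338 mm
H3: ⌊338/2⌋ × 239 = 169 × 239 mm
H4: ⌊239/2⌋ × 169 = 119 × 169 mm
H5: ⌊169/2⌋ × 119 = 84 × 119 mm
H6: ⌊119/2⌋ × 84 = 59 × 84 mm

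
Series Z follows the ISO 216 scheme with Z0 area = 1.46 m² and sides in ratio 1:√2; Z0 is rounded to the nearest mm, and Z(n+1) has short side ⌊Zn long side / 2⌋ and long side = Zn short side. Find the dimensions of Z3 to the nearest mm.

Let Z0's short side be w mm. w · w√2 = 1.46 m² = 1,460,000 mm², so w ≈ 1016.1 mm and w√2 ≈ 1436.9 mm → Z0 = 1016 × 1437 mm.
Z1: ⌊1437/2⌋ × 1016 = 718 × 1016 mm
Z2: ⌊1016/2⌋ × 718 = 508 × 718 mm
Z3: ⌊718/2⌋ × 508 = 359 × 508 mm

359 × 508 mm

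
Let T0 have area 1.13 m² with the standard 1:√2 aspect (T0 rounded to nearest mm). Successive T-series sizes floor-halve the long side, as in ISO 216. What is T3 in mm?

Let T0's short side be w mm. w · w√2 = 1.13 m² = 1,130,000 mm², so w ≈ 893.9 mm and w√2 ≈ 1264.1 mm → T0 = 894 × 1264 mm.
T1: ⌊1264/2⌋ × 894 = 632 × 894 mm
T2: ⌊894/2⌋ × 632 = 447 × 632 mm
T3: ⌊632/2⌋ × 447 = 316 × 447 mm

316 × 447 mm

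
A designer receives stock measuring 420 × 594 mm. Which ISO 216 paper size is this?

A2 (420 × 594 mm)

Aspect ratio 594/420 ≈ 1.414 — close to the ISO √2 ≈ 1.414.
In the A-series (A0 area = 1 m²): A2 = 420 × 594 mm.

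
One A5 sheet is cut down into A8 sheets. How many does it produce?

Each ISO step halves the sheet: 1 × A5 → 2 × A6 → 4 × A7 → 8 × A8
From A5 to A8 is 3 halving steps: 2^3 = 8.

8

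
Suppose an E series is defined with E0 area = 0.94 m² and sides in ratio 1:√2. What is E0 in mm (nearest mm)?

815 × 1153 mm

Let the short side be w mm. Then w · w√2 = 0.94 m² = 940,000 mm².
w² = 940,000/√2, so w ≈ 815.3 mm; long side = w√2 ≈ 1153.0 mm.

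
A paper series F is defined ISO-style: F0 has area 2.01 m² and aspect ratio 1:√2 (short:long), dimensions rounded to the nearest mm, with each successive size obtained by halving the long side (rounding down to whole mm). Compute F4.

298 × 421 mm

Let F0's short side be w mm. w · w√2 = 2.01 m² = 2,010,000 mm², so w ≈ 1192.2 mm and w√2 ≈ 1686.0 mm → F0 = 1192 × 1686 mm.
F1: ⌊1686/2⌋ × 1192 = 843 × 1192 mm
F2: ⌊1192/2⌋ × 843 = 596 × 843 mm
F3: ⌊843/2⌋ × 596 = 421 × 596 mm
F4: ⌊596/2⌋ × 421 = 298 × 421 mm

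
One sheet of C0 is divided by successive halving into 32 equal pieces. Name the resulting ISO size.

32 = 2^5, so 5 halving steps.
C0 → C1 → … → C5 after 5 steps.

C5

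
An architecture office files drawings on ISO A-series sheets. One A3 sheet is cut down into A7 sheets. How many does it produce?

16

A3 = 297 × 420 mm; A7 = 74 × 105 mm.
Each halving step doubles the count; 4 steps from A3 to A7.
2^4 = 16.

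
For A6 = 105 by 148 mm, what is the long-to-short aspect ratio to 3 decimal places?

148 / 105 = 1.410
ISO 216 targets √2 ≈ 1.414; the -0.005 deviation is from mm rounding.

1.410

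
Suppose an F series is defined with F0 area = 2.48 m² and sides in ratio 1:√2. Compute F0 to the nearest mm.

Let the short side be w mm. Then w · w√2 = 2.48 m² = 2,480,000 mm².
w² = 2,480,000/√2, so w ≈ 1324.2 mm; long side = w√2 ≈ 1872.8 mm.

1324 × 1873 mm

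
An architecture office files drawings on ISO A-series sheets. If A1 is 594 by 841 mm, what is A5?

A2: ⌊841/2⌋ × 594 = 420 × 594 mm
A3: ⌊594/2⌋ × 420 = 297 × 420 mm
A4: ⌊420/2⌋ × 297 = 210 × 297 mm
A5: ⌊297/2⌋ × 210 = 148 × 210 mm

148 × 210 mm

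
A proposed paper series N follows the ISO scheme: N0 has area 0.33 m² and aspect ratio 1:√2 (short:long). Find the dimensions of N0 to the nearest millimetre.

483 × 683 mm

Let the short side be w mm. Then w · w√2 = 0.33 m² = 330,000 mm².
w² = 330,000/√2, so w ≈ 483.1 mm; long side = w√2 ≈ 683.1 mm.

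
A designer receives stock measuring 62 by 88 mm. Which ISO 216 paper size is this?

B8 (62 × 88 mm)

Aspect ratio 88/62 ≈ 1.419 — close to the ISO √2 ≈ 1.414.
In the B-series (B0 = 1000 × 1414 mm): B8 = 62 × 88 mm.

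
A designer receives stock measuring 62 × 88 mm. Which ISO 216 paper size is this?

Aspect ratio 88/62 ≈ 1.419 — close to the ISO √2 ≈ 1.414.
In the B-series (B0 = 1000 × 1414 mm): B8 = 62 × 88 mm.

B8 (62 × 88 mm)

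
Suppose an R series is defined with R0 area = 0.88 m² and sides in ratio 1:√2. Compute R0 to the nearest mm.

Let the short side be w mm. Then w · w√2 = 0.88 m² = 880,000 mm².
w² = 880,000/√2, so w ≈ 788.8 mm; long side = w√2 ≈ 1115.6 mm.

789 × 1116 mm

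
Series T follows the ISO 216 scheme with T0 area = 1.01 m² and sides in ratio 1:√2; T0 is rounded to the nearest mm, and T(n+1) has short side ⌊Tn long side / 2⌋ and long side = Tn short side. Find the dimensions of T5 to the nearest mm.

149 × 211 mm

Let T0's short side be w mm. w · w√2 = 1.01 m² = 1,010,000 mm², so w ≈ 845.1 mm and w√2 ≈ 1195.1 mm → T0 = 845 × 1195 mm.
T1: ⌊1195/2⌋ × 845 = 597 × 845 mm
T2: ⌊845/2⌋ × 597 = 422 × 597 mm
T3: ⌊597/2⌋ × 422 = 298 × 422 mm
T4: ⌊422/2⌋ × 298 = 211 × 298 mm
T5: ⌊298/2⌋ × 211 = 149 × 211 mm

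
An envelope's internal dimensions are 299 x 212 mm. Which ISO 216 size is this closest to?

Aspect ratio 299/212 ≈ 1.410 — close to the ISO √2 ≈ 1.414.
In the A-series (A0 area = 1 m²): A4 = 210 × 297 mm.
Off by 4 mm total — nearest standard size.

A4 (210 × 297 mm)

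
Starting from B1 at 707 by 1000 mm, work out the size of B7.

88 × 125 mm

B2: ⌊1000/2⌋ × 707 = 500 × 707 mm
B3: ⌊707/2⌋ × 500 = 353 × 500 mm
B4: ⌊500/2⌋ × 353 = 250 × 353 mm
B5: ⌊353/2⌋ × 250 = 176 × 250 mm
B6: ⌊250/2⌋ × 176 = 125 × 176 mm
B7: ⌊176/2⌋ × 125 = 88 × 125 mm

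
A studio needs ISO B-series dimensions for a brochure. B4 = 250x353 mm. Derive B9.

44 × 62 mm

B5: ⌊353/2⌋ × 250 = 176 × 250 mm
B6: ⌊250/2⌋ × 176 = 125 × 176 mm
B7: ⌊176/2⌋ × 125 = 88 × 125 mm
B8: ⌊125/2⌋ × 88 = 62 × 88 mm
B9: ⌊88/2⌋ × 62 = 44 × 62 mm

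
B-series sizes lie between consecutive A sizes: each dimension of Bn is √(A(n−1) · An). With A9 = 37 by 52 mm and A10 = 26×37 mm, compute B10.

31 × 44 mm

Short side: √(37 · 26) = √962 ≈ 31.0 → 31 mm
Long side: √(52 · 37) = √1924 ≈ 43.9 → 44 mm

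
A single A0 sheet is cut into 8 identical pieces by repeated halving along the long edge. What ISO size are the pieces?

A3

8 = 2^3, so 3 halving steps.
A0 → A1 → … → A3 after 3 steps.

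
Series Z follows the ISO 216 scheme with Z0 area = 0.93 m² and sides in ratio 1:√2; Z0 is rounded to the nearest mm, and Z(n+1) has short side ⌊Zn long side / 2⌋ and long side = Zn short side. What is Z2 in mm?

Let Z0's short side be w mm. w · w√2 = 0.93 m² = 930,000 mm², so w ≈ 810.9 mm and w√2 ≈ 1146.8 mm → Z0 = 811 × 1147 mm.
Z1: ⌊1147/2⌋ × 811 = 573 × 811 mm
Z2: ⌊811/2⌋ × 573 = 405 × 573 mm

405 × 573 mm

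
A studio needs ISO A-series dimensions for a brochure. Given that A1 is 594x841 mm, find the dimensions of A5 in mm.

148 × 210 mm

A2: ⌊841/2⌋ × 594 = 420 × 594 mm
A3: ⌊594/2⌋ × 420 = 297 × 420 mm
A4: ⌊420/2⌋ × 297 = 210 × 297 mm
A5: ⌊297/2⌋ × 210 = 148 × 210 mm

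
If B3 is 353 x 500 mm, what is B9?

B4: ⌊500/2⌋ × 353 = 250 × 353 mm
B5: ⌊353/2⌋ × 250 = 176 × 250 mm
B6: ⌊250/2⌋ × 176 = 125 × 176 mm
B7: ⌊176/2⌋ × 125 = 88 × 125 mm
B8: ⌊125/2⌋ × 88 = 62 × 88 mm
B9: ⌊88/2⌋ × 62 = 44 × 62 mm

44 × 62 mm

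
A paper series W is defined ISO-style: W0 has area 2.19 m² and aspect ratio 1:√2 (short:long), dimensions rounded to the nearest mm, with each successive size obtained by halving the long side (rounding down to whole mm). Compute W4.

311 × 440 mm

Let W0's short side be w mm. w · w√2 = 2.19 m² = 2,190,000 mm², so w ≈ 1244.4 mm and w√2 ≈ 1759.9 mm → W0 = 1244 × 1760 mm.
W1: ⌊1760/2⌋ × 1244 = 880 × 1244 mm
W2: ⌊1244/2⌋ × 880 = 622 × 880 mm
W3: ⌊880/2⌋ × 622 = 440 × 622 mm
W4: ⌊622/2⌋ × 440 = 311 × 440 mm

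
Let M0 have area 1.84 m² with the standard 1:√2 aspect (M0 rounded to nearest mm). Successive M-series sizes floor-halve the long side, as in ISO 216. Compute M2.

570 × 806 mm

Let M0's short side be w mm. w · w√2 = 1.84 m² = 1,840,000 mm², so w ≈ 1140.6 mm and w√2 ≈ 1613.1 mm → M0 = 1141 × 1613 mm.
M1: ⌊1613/2⌋ × 1141 = 806 × 1141 mm
M2: ⌊1141/2⌋ × 806 = 570 × 806 mm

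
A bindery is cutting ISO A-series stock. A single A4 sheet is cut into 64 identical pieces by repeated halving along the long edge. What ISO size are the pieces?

A10

64 = 2^6, so 6 halving steps.
A4 → A5 → … → A10 after 6 steps.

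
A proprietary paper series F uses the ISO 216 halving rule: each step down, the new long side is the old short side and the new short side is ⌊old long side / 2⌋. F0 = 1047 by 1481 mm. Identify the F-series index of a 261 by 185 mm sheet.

F0: 1047 × 1481 mm
F1: 740 × 1047 mm
F2: 523 × 740 mm
F3: 370 × 523 mm
F4: 261 × 370 mm
F5: 185 × 261 mm
F6: 130 × 185 mm
→ matches F5.

F5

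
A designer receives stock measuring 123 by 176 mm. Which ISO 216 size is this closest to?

B6 (125 × 176 mm)

Aspect ratio 176/123 ≈ 1.431 (ISO target is √2 ≈ 1.414).
In the B-series (B0 = 1000 × 1414 mm): B6 = 125 × 176 mm.
Off by 2 mm total — nearest standard size.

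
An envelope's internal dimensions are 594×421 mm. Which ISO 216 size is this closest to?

Aspect ratio 594/421 ≈ 1.411 — close to the ISO √2 ≈ 1.414.
In the A-series (A0 area = 1 m²): A2 = 420 × 594 mm.
Off by 1 mm total — nearest standard size.

A2 (420 × 594 mm)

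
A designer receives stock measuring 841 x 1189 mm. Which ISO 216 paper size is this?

Aspect ratio 1189/841 ≈ 1.414 — close to the ISO √2 ≈ 1.414.
In the A-series (A0 area = 1 m²): A0 = 841 × 1189 mm.

A0 (841 × 1189 mm)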